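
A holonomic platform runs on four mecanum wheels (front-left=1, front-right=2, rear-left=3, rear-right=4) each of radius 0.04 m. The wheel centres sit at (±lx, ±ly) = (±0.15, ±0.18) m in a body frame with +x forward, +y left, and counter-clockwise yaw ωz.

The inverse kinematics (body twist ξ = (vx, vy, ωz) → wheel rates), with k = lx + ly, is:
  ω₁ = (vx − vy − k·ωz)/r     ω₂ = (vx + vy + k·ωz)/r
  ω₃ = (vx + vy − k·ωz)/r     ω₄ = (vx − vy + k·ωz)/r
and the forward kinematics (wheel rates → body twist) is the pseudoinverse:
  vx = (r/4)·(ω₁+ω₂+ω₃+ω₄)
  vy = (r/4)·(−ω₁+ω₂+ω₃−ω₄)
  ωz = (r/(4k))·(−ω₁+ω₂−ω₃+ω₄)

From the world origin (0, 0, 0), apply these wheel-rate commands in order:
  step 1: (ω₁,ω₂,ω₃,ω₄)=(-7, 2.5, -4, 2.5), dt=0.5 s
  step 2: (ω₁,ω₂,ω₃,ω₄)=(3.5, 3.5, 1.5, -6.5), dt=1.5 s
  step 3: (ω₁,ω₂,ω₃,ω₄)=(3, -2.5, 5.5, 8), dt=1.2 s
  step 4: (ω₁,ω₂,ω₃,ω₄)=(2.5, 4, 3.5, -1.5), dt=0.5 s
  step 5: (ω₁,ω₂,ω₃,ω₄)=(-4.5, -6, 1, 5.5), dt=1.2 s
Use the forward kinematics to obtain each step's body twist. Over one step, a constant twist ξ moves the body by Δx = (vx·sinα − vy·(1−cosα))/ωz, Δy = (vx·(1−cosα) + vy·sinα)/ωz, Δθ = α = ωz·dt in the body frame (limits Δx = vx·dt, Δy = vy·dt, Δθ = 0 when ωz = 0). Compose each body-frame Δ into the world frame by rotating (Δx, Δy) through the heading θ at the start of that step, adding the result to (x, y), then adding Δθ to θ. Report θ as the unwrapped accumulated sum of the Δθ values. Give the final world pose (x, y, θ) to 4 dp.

step 1: ξ=(vx,vy,ωz)=(-0.0600, 0.0300, 0.4848), dt=0.5 → body Δ=(-0.0315, 0.0112, 0.2424) → world pose (-0.0315, 0.0112, 0.2424)
step 2: ξ=(vx,vy,ωz)=(0.0200, 0.0800, -0.2424), dt=1.5 → body Δ=(0.0509, 0.1120, -0.3636) → world pose (-0.0090, 0.1322, -0.1212)
step 3: ξ=(vx,vy,ωz)=(0.1400, -0.0800, -0.0909), dt=1.2 → body Δ=(0.1624, -0.1050, -0.1091) → world pose (0.1396, 0.0083, -0.2303)
step 4: ξ=(vx,vy,ωz)=(0.0850, 0.0650, -0.1061), dt=0.5 → body Δ=(0.0433, 0.0314, -0.0530) → world pose (0.1889, 0.0290, -0.2833)
step 5: ξ=(vx,vy,ωz)=(-0.0400, -0.0600, 0.0909), dt=1.2 → body Δ=(-0.0440, -0.0745, 0.1091) → world pose (0.1259, -0.0302, -0.1742)

(0.1259, -0.0302, -0.1742)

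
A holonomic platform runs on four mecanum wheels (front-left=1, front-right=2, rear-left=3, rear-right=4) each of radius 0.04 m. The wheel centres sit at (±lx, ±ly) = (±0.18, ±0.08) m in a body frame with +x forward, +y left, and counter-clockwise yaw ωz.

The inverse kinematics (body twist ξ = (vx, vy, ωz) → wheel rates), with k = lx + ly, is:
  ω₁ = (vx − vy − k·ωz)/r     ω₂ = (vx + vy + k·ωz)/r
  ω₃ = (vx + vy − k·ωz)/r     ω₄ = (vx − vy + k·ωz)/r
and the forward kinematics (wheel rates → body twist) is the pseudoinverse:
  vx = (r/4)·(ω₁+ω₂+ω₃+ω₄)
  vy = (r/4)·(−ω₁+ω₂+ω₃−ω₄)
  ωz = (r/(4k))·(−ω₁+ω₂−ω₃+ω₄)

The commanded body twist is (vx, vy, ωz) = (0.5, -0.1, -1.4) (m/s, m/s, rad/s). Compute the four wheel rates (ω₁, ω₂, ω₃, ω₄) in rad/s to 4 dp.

(24.1000, 0.9000, 19.1000, 5.9000)

k = lx + ly = 0.18 + 0.08 = 0.2600;  k·ωz = 0.2600·-1.4 = -0.3640
ω₁ (FL) = (vx − vy − k·ωz)/r = 0.9640/0.04 = 24.1000
ω₂ (FR) = (vx + vy + k·ωz)/r = 0.0360/0.04 = 0.9000
ω₃ (RL) = (vx + vy − k·ωz)/r = 0.7640/0.04 = 19.1000
ω₄ (RR) = (vx − vy + k·ωz)/r = 0.2360/0.04 = 5.9000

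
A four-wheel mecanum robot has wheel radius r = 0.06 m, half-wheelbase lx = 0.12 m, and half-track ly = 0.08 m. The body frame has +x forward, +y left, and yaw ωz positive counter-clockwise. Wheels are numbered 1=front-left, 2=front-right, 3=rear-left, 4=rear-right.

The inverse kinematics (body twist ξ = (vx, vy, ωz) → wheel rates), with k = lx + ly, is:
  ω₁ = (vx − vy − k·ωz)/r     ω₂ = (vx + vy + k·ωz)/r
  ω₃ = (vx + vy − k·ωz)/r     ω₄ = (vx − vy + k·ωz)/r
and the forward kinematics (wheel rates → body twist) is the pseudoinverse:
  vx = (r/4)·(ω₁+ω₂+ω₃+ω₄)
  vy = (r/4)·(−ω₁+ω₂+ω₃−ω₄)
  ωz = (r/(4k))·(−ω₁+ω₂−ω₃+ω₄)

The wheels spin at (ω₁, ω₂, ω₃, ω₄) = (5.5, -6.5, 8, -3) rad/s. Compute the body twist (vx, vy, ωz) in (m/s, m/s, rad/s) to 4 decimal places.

(0.0600, -0.0150, -1.7250)

k = lx + ly = 0.12 + 0.08 = 0.2000
ω₁+ω₂+ω₃+ω₄ = 4.0000  →  vx = (0.06/4)·4.0000 = 0.0600
−ω₁+ω₂+ω₃−ω₄ = -1.0000  →  vy = (0.06/4)·-1.0000 = -0.0150
−ω₁+ω₂−ω₃+ω₄ = -23.0000  →  ωz = (0.06/0.8000)·-23.0000 = -1.7250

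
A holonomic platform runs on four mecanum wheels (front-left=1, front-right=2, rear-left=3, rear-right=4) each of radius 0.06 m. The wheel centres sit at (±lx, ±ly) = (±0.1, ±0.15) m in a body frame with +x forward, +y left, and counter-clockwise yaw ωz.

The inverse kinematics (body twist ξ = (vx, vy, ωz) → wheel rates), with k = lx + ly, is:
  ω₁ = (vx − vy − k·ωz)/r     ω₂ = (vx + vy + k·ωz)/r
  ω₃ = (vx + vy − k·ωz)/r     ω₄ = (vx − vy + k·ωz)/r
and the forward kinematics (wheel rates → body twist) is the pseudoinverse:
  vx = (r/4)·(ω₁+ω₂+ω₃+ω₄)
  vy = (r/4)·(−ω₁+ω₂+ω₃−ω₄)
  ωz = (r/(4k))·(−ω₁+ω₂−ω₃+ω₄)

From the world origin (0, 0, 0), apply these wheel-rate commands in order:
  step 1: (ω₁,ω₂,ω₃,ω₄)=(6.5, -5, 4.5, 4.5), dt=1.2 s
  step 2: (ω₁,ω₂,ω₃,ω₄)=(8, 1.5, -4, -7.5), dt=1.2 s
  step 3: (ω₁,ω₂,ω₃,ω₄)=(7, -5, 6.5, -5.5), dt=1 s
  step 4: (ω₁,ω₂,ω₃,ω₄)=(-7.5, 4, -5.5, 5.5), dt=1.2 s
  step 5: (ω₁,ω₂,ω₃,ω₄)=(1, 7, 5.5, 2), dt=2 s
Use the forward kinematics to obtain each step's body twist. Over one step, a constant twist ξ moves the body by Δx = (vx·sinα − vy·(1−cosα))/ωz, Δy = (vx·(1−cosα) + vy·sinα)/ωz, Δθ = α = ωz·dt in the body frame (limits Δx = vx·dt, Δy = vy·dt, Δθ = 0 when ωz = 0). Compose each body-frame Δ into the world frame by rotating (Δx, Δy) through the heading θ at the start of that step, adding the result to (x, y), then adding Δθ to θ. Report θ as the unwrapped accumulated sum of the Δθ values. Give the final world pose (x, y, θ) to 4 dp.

(0.4638, -0.5716, -1.0680)

step 1: ξ=(vx,vy,ωz)=(0.1575, -0.1725, -0.6900), dt=1.2 → body Δ=(0.0872, -0.2580, -0.8280) → world pose (0.0872, -0.2580, -0.8280)
step 2: ξ=(vx,vy,ωz)=(-0.0300, -0.0450, -0.6000), dt=1.2 → body Δ=(-0.0516, -0.0370, -0.7200) → world pose (0.0250, -0.2451, -1.5480)
step 3: ξ=(vx,vy,ωz)=(0.0450, 0.0000, -1.4400), dt=1.0 → body Δ=(0.0310, -0.0272, -1.4400) → world pose (-0.0014, -0.2767, -2.9880)
step 4: ξ=(vx,vy,ωz)=(-0.0525, 0.0075, 1.3500), dt=1.2 → body Δ=(-0.0447, -0.0353, 1.6200) → world pose (0.0373, -0.2350, -1.3680)
step 5: ξ=(vx,vy,ωz)=(0.2325, 0.1425, 0.1500), dt=2.0 → body Δ=(0.4156, 0.3500, 0.3000) → world pose (0.4638, -0.5716, -1.0680)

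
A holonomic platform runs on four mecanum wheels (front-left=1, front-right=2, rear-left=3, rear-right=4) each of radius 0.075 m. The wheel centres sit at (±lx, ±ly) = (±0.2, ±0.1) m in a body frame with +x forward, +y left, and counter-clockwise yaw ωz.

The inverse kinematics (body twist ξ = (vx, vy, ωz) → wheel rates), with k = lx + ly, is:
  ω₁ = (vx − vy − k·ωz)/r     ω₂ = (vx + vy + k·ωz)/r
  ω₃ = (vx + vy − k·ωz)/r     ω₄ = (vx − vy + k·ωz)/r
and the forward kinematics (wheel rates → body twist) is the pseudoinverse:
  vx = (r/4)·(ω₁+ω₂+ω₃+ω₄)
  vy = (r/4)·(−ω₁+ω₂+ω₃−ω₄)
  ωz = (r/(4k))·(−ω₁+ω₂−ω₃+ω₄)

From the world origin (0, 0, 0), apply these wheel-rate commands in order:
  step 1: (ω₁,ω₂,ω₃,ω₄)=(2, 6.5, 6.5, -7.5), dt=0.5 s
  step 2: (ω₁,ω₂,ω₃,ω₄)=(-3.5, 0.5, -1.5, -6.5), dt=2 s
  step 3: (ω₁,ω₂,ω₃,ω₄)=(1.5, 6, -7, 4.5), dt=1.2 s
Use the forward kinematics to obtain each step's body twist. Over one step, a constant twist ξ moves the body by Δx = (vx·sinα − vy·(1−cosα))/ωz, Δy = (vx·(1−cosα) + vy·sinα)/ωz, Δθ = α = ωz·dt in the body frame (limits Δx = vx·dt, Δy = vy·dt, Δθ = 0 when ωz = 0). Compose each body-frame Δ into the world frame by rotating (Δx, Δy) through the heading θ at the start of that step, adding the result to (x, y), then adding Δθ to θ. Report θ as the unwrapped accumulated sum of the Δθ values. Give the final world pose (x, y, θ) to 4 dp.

step 1: ξ=(vx,vy,ωz)=(0.1406, 0.3469, -0.5937), dt=0.5 → body Δ=(0.0948, 0.1605, -0.2969) → world pose (0.0948, 0.1605, -0.2969)
step 2: ξ=(vx,vy,ωz)=(-0.2062, 0.1688, -0.0625), dt=2.0 → body Δ=(-0.3904, 0.3624, -0.1250) → world pose (-0.1724, 0.6213, -0.4219)
step 3: ξ=(vx,vy,ωz)=(0.0937, -0.1313, 1.0000), dt=1.2 → body Δ=(0.1711, -0.0626, 1.2000) → world pose (-0.0420, 0.4941, 0.7781)

(-0.0420, 0.4941, 0.7781)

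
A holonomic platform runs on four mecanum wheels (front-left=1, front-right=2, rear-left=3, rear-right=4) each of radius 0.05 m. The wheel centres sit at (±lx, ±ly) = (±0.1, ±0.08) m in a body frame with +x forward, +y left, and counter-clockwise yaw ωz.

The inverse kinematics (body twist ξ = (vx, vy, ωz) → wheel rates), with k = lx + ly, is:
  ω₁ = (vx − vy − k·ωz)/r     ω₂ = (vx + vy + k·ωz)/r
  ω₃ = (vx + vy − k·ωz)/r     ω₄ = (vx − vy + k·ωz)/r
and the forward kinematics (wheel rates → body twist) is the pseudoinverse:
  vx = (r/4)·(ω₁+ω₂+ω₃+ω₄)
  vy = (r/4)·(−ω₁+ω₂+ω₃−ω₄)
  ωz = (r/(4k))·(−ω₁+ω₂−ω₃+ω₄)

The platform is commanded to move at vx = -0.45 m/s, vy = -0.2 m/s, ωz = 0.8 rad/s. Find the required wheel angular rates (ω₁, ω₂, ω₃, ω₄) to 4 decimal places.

(-7.8800, -10.1200, -15.8800, -2.1200)

k = lx + ly = 0.1 + 0.08 = 0.1800;  k·ωz = 0.1800·0.8 = 0.1440
ω₁ (FL) = (vx − vy − k·ωz)/r = -0.3940/0.05 = -7.8800
ω₂ (FR) = (vx + vy + k·ωz)/r = -0.5060/0.05 = -10.1200
ω₃ (RL) = (vx + vy − k·ωz)/r = -0.7940/0.05 = -15.8800
ω₄ (RR) = (vx − vy + k·ωz)/r = -0.1060/0.05 = -2.1200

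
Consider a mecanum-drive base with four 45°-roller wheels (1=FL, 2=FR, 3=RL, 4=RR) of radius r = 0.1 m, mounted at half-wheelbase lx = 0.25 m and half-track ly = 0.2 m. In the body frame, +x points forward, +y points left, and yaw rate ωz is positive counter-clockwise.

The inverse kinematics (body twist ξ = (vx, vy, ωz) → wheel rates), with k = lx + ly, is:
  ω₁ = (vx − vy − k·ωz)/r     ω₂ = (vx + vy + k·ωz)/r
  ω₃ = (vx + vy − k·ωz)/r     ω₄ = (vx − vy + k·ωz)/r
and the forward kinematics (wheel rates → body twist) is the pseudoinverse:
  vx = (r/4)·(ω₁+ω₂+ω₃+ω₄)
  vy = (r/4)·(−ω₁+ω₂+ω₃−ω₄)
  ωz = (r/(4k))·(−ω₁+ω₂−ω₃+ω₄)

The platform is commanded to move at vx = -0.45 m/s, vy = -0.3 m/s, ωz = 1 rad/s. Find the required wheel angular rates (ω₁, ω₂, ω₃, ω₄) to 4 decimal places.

(-6.0000, -3.0000, -12.0000, 3.0000)

k = lx + ly = 0.25 + 0.2 = 0.4500;  k·ωz = 0.4500·1 = 0.4500
ω₁ (FL) = (vx − vy − k·ωz)/r = -0.6000/0.1 = -6.0000
ω₂ (FR) = (vx + vy + k·ωz)/r = -0.3000/0.1 = -3.0000
ω₃ (RL) = (vx + vy − k·ωz)/r = -1.2000/0.1 = -12.0000
ω₄ (RR) = (vx − vy + k·ωz)/r = 0.3000/0.1 = 3.0000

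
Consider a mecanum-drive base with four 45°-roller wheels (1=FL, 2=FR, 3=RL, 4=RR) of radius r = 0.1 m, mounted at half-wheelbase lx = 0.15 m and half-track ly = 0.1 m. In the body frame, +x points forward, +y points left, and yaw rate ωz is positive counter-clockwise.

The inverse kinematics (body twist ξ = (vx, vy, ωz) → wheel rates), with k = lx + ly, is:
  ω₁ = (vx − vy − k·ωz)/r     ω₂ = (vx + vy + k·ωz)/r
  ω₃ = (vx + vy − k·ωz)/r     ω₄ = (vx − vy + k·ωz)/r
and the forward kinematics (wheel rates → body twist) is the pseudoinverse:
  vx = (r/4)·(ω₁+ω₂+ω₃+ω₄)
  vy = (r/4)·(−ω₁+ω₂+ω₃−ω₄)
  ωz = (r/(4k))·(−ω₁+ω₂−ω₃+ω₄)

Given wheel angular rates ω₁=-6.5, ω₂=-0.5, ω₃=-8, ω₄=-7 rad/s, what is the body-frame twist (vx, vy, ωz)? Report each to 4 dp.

(-0.5500, 0.1250, 0.7000)

k = lx + ly = 0.15 + 0.1 = 0.2500
ω₁+ω₂+ω₃+ω₄ = -22.0000  →  vx = (0.1/4)·-22.0000 = -0.5500
−ω₁+ω₂+ω₃−ω₄ = 5.0000  →  vy = (0.1/4)·5.0000 = 0.1250
−ω₁+ω₂−ω₃+ω₄ = 7.0000  →  ωz = (0.1/1.0000)·7.0000 = 0.7000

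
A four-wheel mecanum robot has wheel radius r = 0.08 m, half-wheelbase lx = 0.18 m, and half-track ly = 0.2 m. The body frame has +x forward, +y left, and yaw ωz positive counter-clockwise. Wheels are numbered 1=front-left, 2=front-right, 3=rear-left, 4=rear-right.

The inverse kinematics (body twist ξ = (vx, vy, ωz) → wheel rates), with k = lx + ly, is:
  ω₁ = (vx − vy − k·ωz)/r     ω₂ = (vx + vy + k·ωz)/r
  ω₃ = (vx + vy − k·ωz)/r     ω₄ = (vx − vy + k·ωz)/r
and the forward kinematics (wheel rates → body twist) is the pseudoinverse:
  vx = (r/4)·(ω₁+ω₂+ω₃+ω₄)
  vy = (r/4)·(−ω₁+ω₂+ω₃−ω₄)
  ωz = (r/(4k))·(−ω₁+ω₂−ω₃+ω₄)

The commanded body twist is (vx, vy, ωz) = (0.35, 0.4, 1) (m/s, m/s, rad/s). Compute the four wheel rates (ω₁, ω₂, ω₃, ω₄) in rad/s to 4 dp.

k = lx + ly = 0.18 + 0.2 = 0.3800;  k·ωz = 0.3800·1 = 0.3800
ω₁ (FL) = (vx − vy − k·ωz)/r = -0.4300/0.08 = -5.3750
ω₂ (FR) = (vx + vy + k·ωz)/r = 1.1300/0.08 = 14.1250
ω₃ (RL) = (vx + vy − k·ωz)/r = 0.3700/0.08 = 4.6250
ω₄ (RR) = (vx − vy + k·ωz)/r = 0.3300/0.08 = 4.1250

(-5.3750, 14.1250, 4.6250, 4.1250)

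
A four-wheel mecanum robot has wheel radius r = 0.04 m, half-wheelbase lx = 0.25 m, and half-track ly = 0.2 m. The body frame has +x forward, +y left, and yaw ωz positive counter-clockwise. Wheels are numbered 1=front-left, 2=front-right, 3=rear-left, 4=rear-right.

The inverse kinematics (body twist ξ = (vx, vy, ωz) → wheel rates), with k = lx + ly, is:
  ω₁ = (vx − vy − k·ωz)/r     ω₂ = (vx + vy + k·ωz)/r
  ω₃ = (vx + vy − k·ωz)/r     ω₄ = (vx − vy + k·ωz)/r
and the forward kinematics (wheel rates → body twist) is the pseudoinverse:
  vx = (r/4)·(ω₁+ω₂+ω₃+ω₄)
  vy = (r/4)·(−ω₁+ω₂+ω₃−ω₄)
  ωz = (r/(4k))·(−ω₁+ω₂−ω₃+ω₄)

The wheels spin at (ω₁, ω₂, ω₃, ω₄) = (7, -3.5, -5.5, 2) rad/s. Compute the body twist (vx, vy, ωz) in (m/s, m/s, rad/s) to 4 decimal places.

(0.0000, -0.1800, -0.0667)

k = lx + ly = 0.25 + 0.2 = 0.4500
ω₁+ω₂+ω₃+ω₄ = 0.0000  →  vx = (0.04/4)·0.0000 = 0.0000
−ω₁+ω₂+ω₃−ω₄ = -18.0000  →  vy = (0.04/4)·-18.0000 = -0.1800
−ω₁+ω₂−ω₃+ω₄ = -3.0000  →  ωz = (0.04/1.8000)·-3.0000 = -0.0667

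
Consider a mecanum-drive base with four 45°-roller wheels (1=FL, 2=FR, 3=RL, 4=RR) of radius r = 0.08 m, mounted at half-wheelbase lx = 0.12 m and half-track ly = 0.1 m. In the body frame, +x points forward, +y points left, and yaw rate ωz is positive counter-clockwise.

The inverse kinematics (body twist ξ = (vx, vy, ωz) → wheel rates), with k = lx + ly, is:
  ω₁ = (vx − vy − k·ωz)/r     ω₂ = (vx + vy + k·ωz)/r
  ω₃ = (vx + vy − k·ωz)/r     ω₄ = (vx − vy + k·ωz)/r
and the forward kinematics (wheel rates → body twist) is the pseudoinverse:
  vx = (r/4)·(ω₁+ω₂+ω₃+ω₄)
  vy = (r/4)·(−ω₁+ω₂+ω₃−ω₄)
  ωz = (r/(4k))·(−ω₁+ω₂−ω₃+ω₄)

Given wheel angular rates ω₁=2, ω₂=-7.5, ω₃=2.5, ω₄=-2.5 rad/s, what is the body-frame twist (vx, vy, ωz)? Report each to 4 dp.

k = lx + ly = 0.12 + 0.1 = 0.2200
ω₁+ω₂+ω₃+ω₄ = -5.5000  →  vx = (0.08/4)·-5.5000 = -0.1100
−ω₁+ω₂+ω₃−ω₄ = -4.5000  →  vy = (0.08/4)·-4.5000 = -0.0900
−ω₁+ω₂−ω₃+ω₄ = -14.5000  →  ωz = (0.08/0.8800)·-14.5000 = -1.3182

(-0.1100, -0.0900, -1.3182)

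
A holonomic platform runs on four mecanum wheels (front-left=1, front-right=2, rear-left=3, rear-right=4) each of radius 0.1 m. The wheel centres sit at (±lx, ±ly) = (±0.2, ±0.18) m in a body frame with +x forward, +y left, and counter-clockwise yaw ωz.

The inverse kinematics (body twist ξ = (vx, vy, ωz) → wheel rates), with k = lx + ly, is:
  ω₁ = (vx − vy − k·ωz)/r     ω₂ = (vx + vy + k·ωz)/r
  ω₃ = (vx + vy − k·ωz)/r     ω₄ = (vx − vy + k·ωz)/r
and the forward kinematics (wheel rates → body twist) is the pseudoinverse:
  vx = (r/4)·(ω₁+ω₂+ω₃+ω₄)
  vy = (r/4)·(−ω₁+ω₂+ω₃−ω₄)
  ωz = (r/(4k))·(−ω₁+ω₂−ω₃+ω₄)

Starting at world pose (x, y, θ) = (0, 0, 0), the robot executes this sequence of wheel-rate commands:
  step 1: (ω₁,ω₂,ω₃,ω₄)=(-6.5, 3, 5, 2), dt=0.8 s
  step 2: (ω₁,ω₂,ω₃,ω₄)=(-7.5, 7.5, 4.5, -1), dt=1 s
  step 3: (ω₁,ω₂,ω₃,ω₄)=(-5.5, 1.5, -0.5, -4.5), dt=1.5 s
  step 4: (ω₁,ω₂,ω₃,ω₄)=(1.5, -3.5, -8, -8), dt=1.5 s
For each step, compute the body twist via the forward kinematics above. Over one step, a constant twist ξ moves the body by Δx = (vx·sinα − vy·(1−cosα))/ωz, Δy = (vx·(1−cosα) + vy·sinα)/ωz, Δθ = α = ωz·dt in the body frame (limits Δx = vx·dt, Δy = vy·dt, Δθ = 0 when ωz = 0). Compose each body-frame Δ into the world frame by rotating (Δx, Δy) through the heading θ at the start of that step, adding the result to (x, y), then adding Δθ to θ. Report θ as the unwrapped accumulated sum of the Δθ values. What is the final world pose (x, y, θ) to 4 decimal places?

(-0.9233, -0.0775, 0.7697)

step 1: ξ=(vx,vy,ωz)=(0.0875, 0.3125, 0.4276), dt=0.8 → body Δ=(0.0263, 0.2570, 0.3421) → world pose (0.0263, 0.2570, 0.3421)
step 2: ξ=(vx,vy,ωz)=(0.0875, 0.5125, 0.6250), dt=1.0 → body Δ=(-0.0731, 0.5062, 0.6250) → world pose (-0.2124, 0.7094, 0.9671)
step 3: ξ=(vx,vy,ωz)=(-0.2250, 0.2750, 0.1974), dt=1.5 → body Δ=(-0.3932, 0.3569, 0.2961) → world pose (-0.7294, 0.5883, 1.2632)
step 4: ξ=(vx,vy,ωz)=(-0.4500, -0.1250, -0.3289), dt=1.5 → body Δ=(-0.6933, -0.0168, -0.4934) → world pose (-0.9233, -0.0775, 0.7697)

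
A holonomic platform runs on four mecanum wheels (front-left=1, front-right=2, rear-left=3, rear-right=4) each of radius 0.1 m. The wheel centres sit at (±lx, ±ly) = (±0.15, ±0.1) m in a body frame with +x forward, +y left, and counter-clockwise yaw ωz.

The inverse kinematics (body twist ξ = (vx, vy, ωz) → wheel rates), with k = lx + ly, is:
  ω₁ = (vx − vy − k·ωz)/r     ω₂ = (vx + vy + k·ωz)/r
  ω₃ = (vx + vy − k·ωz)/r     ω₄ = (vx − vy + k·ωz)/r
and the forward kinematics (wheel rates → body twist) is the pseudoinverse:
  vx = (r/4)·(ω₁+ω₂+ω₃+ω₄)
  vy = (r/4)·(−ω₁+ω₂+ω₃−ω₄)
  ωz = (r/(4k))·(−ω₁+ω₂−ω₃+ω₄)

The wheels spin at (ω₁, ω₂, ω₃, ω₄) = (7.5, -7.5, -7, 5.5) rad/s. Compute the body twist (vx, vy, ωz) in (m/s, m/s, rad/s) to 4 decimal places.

k = lx + ly = 0.15 + 0.1 = 0.2500
ω₁+ω₂+ω₃+ω₄ = -1.5000  →  vx = (0.1/4)·-1.5000 = -0.0375
−ω₁+ω₂+ω₃−ω₄ = -27.5000  →  vy = (0.1/4)·-27.5000 = -0.6875
−ω₁+ω₂−ω₃+ω₄ = -2.5000  →  ωz = (0.1/1.0000)·-2.5000 = -0.2500

(-0.0375, -0.6875, -0.2500)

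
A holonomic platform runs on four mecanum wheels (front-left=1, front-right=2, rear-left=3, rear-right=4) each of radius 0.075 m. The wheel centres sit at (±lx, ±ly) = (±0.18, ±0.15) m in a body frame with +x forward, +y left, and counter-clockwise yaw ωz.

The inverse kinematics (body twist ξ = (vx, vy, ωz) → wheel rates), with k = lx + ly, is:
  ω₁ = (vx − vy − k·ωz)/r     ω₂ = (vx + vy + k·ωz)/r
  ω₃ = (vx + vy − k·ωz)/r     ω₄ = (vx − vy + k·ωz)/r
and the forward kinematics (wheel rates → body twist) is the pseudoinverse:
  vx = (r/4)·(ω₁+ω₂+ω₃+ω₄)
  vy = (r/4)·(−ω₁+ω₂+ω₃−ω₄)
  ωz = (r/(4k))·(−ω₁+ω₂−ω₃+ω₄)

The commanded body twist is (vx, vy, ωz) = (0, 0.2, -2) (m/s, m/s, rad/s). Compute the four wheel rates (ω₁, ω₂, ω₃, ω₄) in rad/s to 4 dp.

k = lx + ly = 0.18 + 0.15 = 0.3300;  k·ωz = 0.3300·-2 = -0.6600
ω₁ (FL) = (vx − vy − k·ωz)/r = 0.4600/0.075 = 6.1333
ω₂ (FR) = (vx + vy + k·ωz)/r = -0.4600/0.075 = -6.1333
ω₃ (RL) = (vx + vy − k·ωz)/r = 0.8600/0.075 = 11.4667
ω₄ (RR) = (vx − vy + k·ωz)/r = -0.8600/0.075 = -11.4667

(6.1333, -6.1333, 11.4667, -11.4667)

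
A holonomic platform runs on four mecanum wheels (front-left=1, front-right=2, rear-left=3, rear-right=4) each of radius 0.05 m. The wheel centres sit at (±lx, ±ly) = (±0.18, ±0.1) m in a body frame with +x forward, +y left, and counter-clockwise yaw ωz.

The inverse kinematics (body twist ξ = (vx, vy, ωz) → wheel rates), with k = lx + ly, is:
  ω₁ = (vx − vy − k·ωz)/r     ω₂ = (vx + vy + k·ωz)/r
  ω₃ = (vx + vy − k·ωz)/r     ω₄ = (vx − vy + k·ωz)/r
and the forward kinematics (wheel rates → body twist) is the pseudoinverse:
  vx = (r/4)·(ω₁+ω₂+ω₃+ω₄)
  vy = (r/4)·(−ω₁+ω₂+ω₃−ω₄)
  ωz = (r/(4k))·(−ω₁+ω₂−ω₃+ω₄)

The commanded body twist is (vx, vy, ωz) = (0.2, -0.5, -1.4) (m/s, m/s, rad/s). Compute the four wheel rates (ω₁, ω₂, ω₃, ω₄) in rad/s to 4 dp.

(21.8400, -13.8400, 1.8400, 6.1600)

k = lx + ly = 0.18 + 0.1 = 0.2800;  k·ωz = 0.2800·-1.4 = -0.3920
ω₁ (FL) = (vx − vy − k·ωz)/r = 1.0920/0.05 = 21.8400
ω₂ (FR) = (vx + vy + k·ωz)/r = -0.6920/0.05 = -13.8400
ω₃ (RL) = (vx + vy − k·ωz)/r = 0.0920/0.05 = 1.8400
ω₄ (RR) = (vx − vy + k·ωz)/r = 0.3080/0.05 = 6.1600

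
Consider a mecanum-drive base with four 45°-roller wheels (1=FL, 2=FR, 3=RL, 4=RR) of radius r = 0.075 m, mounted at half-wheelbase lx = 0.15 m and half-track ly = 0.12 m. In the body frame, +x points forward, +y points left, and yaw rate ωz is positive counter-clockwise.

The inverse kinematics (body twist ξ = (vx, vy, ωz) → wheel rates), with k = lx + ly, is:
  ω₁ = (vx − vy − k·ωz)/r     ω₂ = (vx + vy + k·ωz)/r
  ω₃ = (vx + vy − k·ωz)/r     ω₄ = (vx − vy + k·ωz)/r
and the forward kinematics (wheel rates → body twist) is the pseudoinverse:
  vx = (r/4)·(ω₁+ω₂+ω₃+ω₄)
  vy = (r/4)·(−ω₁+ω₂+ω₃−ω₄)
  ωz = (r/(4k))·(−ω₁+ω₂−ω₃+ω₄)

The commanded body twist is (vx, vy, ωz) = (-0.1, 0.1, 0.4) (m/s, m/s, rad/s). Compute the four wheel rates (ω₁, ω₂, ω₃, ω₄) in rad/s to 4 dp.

(-4.1067, 1.4400, -1.4400, -1.2267)

k = lx + ly = 0.15 + 0.12 = 0.2700;  k·ωz = 0.2700·0.4 = 0.1080
ω₁ (FL) = (vx − vy − k·ωz)/r = -0.3080/0.075 = -4.1067
ω₂ (FR) = (vx + vy + k·ωz)/r = 0.1080/0.075 = 1.4400
ω₃ (RL) = (vx + vy − k·ωz)/r = -0.1080/0.075 = -1.4400
ω₄ (RR) = (vx − vy + k·ωz)/r = -0.0920/0.075 = -1.2267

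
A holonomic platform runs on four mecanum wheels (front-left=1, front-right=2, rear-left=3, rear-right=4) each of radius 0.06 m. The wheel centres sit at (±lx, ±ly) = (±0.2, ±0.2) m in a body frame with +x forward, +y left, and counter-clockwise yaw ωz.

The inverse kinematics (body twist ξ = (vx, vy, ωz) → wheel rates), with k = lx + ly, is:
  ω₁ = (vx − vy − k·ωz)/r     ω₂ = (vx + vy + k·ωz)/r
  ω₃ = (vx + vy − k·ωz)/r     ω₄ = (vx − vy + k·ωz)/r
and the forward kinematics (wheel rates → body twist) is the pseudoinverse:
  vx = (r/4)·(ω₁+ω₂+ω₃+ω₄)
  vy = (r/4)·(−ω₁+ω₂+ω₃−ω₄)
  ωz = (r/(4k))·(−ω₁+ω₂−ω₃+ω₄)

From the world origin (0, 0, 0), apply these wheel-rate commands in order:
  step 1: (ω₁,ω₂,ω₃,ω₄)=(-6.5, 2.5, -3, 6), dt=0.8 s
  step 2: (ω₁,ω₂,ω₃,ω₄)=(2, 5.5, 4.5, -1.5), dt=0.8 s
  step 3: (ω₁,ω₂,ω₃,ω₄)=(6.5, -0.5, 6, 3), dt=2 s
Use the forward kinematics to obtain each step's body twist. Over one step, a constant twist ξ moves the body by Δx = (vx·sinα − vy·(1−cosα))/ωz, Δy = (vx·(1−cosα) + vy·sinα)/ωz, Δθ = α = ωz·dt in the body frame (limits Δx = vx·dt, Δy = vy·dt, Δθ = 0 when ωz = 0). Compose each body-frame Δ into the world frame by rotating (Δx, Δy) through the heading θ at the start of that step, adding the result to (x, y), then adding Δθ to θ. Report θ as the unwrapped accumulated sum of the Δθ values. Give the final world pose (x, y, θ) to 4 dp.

step 1: ξ=(vx,vy,ωz)=(-0.0150, 0.0000, 0.6750), dt=0.8 → body Δ=(-0.0114, -0.0032, 0.5400) → world pose (-0.0114, -0.0032, 0.5400)
step 2: ξ=(vx,vy,ωz)=(0.1575, 0.1425, -0.0937), dt=0.8 → body Δ=(0.1302, 0.1092, -0.0750) → world pose (0.0441, 0.1574, 0.4650)
step 3: ξ=(vx,vy,ωz)=(0.2250, -0.0600, -0.3750), dt=2.0 → body Δ=(0.3661, -0.2700, -0.7500) → world pose (0.4924, 0.0802, -0.2850)

(0.4924, 0.0802, -0.2850)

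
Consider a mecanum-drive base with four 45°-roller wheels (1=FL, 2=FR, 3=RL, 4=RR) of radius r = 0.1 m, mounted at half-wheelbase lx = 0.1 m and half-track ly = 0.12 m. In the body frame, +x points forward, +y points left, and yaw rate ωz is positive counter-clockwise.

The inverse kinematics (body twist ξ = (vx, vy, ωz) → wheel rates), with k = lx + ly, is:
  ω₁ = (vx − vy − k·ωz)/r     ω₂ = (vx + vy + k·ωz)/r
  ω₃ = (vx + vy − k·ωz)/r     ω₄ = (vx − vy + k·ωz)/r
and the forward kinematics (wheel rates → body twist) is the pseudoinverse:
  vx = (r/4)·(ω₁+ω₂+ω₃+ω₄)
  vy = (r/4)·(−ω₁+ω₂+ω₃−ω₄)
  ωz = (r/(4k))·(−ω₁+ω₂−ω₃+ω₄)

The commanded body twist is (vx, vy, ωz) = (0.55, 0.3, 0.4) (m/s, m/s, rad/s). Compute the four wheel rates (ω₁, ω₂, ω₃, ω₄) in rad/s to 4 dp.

k = lx + ly = 0.1 + 0.12 = 0.2200;  k·ωz = 0.2200·0.4 = 0.0880
ω₁ (FL) = (vx − vy − k·ωz)/r = 0.1620/0.1 = 1.6200
ω₂ (FR) = (vx + vy + k·ωz)/r = 0.9380/0.1 = 9.3800
ω₃ (RL) = (vx + vy − k·ωz)/r = 0.7620/0.1 = 7.6200
ω₄ (RR) = (vx − vy + k·ωz)/r = 0.3380/0.1 = 3.3800

(1.6200, 9.3800, 7.6200, 3.3800)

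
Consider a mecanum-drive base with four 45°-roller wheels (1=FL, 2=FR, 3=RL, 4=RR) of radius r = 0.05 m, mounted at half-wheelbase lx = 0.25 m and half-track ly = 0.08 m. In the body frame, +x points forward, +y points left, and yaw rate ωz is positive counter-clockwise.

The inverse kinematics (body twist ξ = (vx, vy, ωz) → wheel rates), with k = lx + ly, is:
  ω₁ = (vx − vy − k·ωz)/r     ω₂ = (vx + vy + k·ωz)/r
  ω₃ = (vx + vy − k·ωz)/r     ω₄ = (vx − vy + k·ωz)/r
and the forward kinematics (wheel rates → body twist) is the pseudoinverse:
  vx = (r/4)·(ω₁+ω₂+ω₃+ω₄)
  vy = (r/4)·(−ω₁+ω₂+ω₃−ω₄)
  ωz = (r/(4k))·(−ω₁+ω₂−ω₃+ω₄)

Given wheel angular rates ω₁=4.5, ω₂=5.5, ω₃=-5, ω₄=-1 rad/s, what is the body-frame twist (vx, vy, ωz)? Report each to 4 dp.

k = lx + ly = 0.25 + 0.08 = 0.3300
ω₁+ω₂+ω₃+ω₄ = 4.0000  →  vx = (0.05/4)·4.0000 = 0.0500
−ω₁+ω₂+ω₃−ω₄ = -3.0000  →  vy = (0.05/4)·-3.0000 = -0.0375
−ω₁+ω₂−ω₃+ω₄ = 5.0000  →  ωz = (0.05/1.3200)·5.0000 = 0.1894

(0.0500, -0.0375, 0.1894)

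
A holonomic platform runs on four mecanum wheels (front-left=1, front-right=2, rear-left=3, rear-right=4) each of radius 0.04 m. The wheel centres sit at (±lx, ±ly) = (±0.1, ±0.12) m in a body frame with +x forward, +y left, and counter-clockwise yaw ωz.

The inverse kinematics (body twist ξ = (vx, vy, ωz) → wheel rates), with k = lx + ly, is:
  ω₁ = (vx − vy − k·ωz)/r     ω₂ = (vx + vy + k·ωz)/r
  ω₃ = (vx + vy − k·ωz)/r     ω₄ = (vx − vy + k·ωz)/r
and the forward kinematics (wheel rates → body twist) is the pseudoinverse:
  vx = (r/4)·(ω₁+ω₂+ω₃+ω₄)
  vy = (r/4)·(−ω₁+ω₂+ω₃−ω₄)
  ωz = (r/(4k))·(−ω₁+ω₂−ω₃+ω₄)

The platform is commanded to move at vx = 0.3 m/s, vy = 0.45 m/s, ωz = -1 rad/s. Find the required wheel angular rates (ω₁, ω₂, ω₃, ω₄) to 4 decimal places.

k = lx + ly = 0.1 + 0.12 = 0.2200;  k·ωz = 0.2200·-1 = -0.2200
ω₁ (FL) = (vx − vy − k·ωz)/r = 0.0700/0.04 = 1.7500
ω₂ (FR) = (vx + vy + k·ωz)/r = 0.5300/0.04 = 13.2500
ω₃ (RL) = (vx + vy − k·ωz)/r = 0.9700/0.04 = 24.2500
ω₄ (RR) = (vx − vy + k·ωz)/r = -0.3700/0.04 = -9.2500

(1.7500, 13.2500, 24.2500, -9.2500)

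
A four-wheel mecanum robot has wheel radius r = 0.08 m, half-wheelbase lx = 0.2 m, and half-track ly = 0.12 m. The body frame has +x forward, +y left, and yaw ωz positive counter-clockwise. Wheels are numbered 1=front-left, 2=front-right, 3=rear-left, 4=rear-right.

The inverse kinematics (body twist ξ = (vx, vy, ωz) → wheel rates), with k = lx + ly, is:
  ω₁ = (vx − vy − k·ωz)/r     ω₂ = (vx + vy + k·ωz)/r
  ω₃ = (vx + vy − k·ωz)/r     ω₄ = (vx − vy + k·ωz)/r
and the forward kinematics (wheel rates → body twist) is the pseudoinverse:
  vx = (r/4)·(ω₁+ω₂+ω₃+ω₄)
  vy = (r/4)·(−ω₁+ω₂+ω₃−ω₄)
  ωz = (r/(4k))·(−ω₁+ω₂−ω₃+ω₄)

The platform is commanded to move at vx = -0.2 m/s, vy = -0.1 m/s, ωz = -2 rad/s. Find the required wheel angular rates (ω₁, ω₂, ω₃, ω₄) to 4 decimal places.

(6.7500, -11.7500, 4.2500, -9.2500)

k = lx + ly = 0.2 + 0.12 = 0.3200;  k·ωz = 0.3200·-2 = -0.6400
ω₁ (FL) = (vx − vy − k·ωz)/r = 0.5400/0.08 = 6.7500
ω₂ (FR) = (vx + vy + k·ωz)/r = -0.9400/0.08 = -11.7500
ω₃ (RL) = (vx + vy − k·ωz)/r = 0.3400/0.08 = 4.2500
ω₄ (RR) = (vx − vy + k·ωz)/r = -0.7400/0.08 = -9.2500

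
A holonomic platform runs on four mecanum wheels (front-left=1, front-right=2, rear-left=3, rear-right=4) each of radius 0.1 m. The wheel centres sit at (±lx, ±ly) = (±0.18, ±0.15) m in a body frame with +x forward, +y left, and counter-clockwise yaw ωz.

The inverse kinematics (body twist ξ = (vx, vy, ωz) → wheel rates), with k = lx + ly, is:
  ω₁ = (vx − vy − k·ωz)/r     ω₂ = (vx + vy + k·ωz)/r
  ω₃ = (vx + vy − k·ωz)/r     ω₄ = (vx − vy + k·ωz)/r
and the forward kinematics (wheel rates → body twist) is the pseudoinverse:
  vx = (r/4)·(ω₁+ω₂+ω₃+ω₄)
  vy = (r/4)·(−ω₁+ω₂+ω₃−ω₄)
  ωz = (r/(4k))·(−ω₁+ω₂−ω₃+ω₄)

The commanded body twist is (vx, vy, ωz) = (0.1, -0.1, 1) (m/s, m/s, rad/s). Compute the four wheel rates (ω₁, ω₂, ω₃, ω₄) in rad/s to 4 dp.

(-1.3000, 3.3000, -3.3000, 5.3000)

k = lx + ly = 0.18 + 0.15 = 0.3300;  k·ωz = 0.3300·1 = 0.3300
ω₁ (FL) = (vx − vy − k·ωz)/r = -0.1300/0.1 = -1.3000
ω₂ (FR) = (vx + vy + k·ωz)/r = 0.3300/0.1 = 3.3000
ω₃ (RL) = (vx + vy − k·ωz)/r = -0.3300/0.1 = -3.3000
ω₄ (RR) = (vx − vy + k·ωz)/r = 0.5300/0.1 = 5.3000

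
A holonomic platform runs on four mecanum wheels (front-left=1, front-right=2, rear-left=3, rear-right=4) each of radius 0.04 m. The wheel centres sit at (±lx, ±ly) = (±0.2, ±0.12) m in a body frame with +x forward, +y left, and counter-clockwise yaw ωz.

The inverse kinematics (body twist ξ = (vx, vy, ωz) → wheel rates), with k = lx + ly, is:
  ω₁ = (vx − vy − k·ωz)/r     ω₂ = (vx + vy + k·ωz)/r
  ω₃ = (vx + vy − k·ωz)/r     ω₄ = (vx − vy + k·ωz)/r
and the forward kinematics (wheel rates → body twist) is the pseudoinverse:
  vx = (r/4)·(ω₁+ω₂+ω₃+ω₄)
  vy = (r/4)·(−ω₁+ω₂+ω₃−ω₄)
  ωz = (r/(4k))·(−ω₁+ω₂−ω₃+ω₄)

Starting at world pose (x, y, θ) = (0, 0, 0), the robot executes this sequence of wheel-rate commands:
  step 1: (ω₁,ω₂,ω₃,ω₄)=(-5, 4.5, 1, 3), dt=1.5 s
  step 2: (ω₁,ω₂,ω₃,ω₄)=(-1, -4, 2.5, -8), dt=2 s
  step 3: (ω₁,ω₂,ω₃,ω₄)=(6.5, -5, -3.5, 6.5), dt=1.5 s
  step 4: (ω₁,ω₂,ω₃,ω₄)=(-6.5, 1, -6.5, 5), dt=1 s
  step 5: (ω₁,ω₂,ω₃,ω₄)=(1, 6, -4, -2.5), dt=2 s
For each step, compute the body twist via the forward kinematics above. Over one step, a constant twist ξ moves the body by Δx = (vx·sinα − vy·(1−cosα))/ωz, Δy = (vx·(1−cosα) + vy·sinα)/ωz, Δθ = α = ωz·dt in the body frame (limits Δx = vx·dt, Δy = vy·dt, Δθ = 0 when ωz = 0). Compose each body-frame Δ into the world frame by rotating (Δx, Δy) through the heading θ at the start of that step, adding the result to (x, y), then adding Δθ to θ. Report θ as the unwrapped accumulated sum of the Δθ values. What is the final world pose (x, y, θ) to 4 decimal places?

(-0.3342, -0.0512, 0.6250)

step 1: ξ=(vx,vy,ωz)=(0.0350, 0.0750, 0.3594), dt=1.5 → body Δ=(0.0204, 0.1209, 0.5391) → world pose (0.0204, 0.1209, 0.5391)
step 2: ξ=(vx,vy,ωz)=(-0.1050, 0.0750, -0.4219), dt=2.0 → body Δ=(-0.1263, 0.2163, -0.8438) → world pose (-0.1991, 0.2417, -0.3047)
step 3: ξ=(vx,vy,ωz)=(0.0450, -0.2150, -0.0469), dt=1.5 → body Δ=(0.0561, -0.3246, -0.0703) → world pose (-0.2429, -0.0848, -0.3750)
step 4: ξ=(vx,vy,ωz)=(-0.0700, -0.0400, 0.5938), dt=1.0 → body Δ=(-0.0544, -0.0579, 0.5938) → world pose (-0.3147, -0.1187, 0.2188)
step 5: ξ=(vx,vy,ωz)=(0.0050, 0.0350, 0.2031), dt=2.0 → body Δ=(-0.0043, 0.0701, 0.4062) → world pose (-0.3342, -0.0512, 0.6250)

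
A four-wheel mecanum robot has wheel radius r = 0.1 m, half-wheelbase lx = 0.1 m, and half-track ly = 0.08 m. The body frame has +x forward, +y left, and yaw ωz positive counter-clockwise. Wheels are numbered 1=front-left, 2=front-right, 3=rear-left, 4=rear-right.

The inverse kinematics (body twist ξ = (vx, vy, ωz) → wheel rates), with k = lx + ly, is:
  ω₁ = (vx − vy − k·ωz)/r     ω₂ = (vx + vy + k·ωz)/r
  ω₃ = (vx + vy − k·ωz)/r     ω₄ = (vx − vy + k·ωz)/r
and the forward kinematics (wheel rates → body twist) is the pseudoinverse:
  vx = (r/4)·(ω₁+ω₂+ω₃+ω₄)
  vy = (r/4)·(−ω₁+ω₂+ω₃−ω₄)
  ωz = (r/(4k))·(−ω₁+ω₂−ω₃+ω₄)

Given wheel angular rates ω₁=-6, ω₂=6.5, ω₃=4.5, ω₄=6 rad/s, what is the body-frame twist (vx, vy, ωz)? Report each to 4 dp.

(0.2750, 0.2750, 1.9444)

k = lx + ly = 0.1 + 0.08 = 0.1800
ω₁+ω₂+ω₃+ω₄ = 11.0000  →  vx = (0.1/4)·11.0000 = 0.2750
−ω₁+ω₂+ω₃−ω₄ = 11.0000  →  vy = (0.1/4)·11.0000 = 0.2750
−ω₁+ω₂−ω₃+ω₄ = 14.0000  →  ωz = (0.1/0.7200)·14.0000 = 1.9444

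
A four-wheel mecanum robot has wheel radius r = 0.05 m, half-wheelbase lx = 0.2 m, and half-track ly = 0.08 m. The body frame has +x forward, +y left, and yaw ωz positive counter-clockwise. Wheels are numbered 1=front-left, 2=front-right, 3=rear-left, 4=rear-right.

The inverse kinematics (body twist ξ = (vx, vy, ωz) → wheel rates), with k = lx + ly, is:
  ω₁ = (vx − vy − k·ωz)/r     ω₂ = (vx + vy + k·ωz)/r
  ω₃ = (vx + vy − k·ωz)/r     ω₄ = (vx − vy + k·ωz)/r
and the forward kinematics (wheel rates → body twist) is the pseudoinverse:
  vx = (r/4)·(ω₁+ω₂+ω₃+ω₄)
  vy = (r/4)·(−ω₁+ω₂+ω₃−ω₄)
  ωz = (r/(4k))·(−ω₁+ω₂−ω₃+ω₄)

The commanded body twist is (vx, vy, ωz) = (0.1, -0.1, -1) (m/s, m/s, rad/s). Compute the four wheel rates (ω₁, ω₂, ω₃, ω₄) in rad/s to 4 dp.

(9.6000, -5.6000, 5.6000, -1.6000)

k = lx + ly = 0.2 + 0.08 = 0.2800;  k·ωz = 0.2800·-1 = -0.2800
ω₁ (FL) = (vx − vy − k·ωz)/r = 0.4800/0.05 = 9.6000
ω₂ (FR) = (vx + vy + k·ωz)/r = -0.2800/0.05 = -5.6000
ω₃ (RL) = (vx + vy − k·ωz)/r = 0.2800/0.05 = 5.6000
ω₄ (RR) = (vx − vy + k·ωz)/r = -0.0800/0.05 = -1.6000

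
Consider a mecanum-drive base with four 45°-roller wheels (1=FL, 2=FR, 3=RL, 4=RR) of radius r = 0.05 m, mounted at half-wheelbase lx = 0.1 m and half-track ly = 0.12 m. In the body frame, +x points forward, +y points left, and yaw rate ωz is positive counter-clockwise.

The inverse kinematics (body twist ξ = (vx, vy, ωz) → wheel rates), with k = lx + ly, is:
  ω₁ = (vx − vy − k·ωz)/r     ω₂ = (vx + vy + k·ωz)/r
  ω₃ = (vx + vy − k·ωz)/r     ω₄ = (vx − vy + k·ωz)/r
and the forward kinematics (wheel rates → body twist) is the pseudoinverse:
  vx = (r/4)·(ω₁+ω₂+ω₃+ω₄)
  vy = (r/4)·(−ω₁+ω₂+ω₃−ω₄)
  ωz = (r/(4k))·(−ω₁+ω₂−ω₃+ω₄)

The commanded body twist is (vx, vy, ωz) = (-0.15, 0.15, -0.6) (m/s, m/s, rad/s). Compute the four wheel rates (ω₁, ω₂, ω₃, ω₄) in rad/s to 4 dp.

(-3.3600, -2.6400, 2.6400, -8.6400)

k = lx + ly = 0.1 + 0.12 = 0.2200;  k·ωz = 0.2200·-0.6 = -0.1320
ω₁ (FL) = (vx − vy − k·ωz)/r = -0.1680/0.05 = -3.3600
ω₂ (FR) = (vx + vy + k·ωz)/r = -0.1320/0.05 = -2.6400
ω₃ (RL) = (vx + vy − k·ωz)/r = 0.1320/0.05 = 2.6400
ω₄ (RR) = (vx − vy + k·ωz)/r = -0.4320/0.05 = -8.6400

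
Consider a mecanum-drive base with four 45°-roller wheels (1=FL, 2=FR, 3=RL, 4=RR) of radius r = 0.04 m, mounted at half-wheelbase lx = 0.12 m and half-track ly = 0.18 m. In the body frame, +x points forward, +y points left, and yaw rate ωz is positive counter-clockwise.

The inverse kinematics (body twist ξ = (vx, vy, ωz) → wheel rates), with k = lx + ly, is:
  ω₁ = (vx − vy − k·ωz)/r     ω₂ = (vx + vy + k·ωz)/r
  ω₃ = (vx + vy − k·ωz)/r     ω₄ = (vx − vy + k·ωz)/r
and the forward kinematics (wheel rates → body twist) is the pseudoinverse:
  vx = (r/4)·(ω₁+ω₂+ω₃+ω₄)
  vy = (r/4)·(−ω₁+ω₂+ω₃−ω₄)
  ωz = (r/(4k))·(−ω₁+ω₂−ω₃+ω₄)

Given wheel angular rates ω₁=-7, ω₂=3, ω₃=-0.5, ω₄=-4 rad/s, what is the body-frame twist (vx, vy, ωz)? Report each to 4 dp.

(-0.0850, 0.1350, 0.2167)

k = lx + ly = 0.12 + 0.18 = 0.3000
ω₁+ω₂+ω₃+ω₄ = -8.5000  →  vx = (0.04/4)·-8.5000 = -0.0850
−ω₁+ω₂+ω₃−ω₄ = 13.5000  →  vy = (0.04/4)·13.5000 = 0.1350
−ω₁+ω₂−ω₃+ω₄ = 6.5000  →  ωz = (0.04/1.2000)·6.5000 = 0.2167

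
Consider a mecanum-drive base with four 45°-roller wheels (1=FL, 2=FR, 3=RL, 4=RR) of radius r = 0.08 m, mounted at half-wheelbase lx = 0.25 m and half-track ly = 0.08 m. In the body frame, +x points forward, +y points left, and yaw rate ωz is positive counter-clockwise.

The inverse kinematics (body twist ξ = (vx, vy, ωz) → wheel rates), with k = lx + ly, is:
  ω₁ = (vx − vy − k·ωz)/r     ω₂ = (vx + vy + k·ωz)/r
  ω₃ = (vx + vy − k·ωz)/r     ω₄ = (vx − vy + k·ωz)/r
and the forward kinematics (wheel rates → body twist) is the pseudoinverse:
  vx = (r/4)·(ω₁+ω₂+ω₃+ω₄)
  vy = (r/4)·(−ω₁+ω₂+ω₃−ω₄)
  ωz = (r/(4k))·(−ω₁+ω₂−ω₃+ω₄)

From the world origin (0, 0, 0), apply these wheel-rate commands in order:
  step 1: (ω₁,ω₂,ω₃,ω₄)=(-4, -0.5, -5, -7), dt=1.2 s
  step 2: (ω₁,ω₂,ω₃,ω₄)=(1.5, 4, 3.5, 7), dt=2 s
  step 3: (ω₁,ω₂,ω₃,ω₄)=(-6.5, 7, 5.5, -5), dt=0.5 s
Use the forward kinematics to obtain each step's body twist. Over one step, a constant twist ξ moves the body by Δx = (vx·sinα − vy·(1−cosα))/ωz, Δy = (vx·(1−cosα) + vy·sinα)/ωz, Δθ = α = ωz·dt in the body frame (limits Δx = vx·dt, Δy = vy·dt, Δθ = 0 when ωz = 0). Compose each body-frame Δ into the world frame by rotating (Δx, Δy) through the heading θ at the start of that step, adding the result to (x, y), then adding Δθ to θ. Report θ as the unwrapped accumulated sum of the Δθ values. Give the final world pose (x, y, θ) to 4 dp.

(-0.0061, 0.5206, 0.9273)

step 1: ξ=(vx,vy,ωz)=(-0.3300, 0.1100, 0.0909), dt=1.2 → body Δ=(-0.4024, 0.1102, 0.1091) → world pose (-0.4024, 0.1102, 0.1091)
step 2: ξ=(vx,vy,ωz)=(0.3200, -0.0200, 0.3636), dt=2.0 → body Δ=(0.5990, 0.1861, 0.7273) → world pose (0.1727, 0.3603, 0.8364)
step 3: ξ=(vx,vy,ωz)=(0.0200, 0.4800, 0.1818), dt=0.5 → body Δ=(-0.0009, 0.2401, 0.0909) → world pose (-0.0061, 0.5206, 0.9273)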